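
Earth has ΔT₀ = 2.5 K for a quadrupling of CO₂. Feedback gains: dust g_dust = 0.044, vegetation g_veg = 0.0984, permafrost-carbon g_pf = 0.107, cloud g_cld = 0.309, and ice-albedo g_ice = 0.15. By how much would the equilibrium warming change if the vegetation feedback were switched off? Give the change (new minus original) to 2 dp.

Original: g = 0.7084, ΔT = 2.5/(1−0.7084) = 8.5734 K.
Without vegetation: g' = 0.61, ΔT' = 2.5/(1−0.61) = 6.4103 K.
Change = 6.4103 − 8.5734 = -2.16 K.

-2.16 K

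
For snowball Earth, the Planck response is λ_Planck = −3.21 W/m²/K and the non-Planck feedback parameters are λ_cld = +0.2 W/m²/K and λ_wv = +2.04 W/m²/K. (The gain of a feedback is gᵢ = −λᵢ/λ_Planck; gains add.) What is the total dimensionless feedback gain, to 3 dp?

Convert to gains: g_cld = 0.2/3.21 = 0.06231; g_wv = 2.04/3.21 = 0.6355.
Total gain g = 0.69781.

0.698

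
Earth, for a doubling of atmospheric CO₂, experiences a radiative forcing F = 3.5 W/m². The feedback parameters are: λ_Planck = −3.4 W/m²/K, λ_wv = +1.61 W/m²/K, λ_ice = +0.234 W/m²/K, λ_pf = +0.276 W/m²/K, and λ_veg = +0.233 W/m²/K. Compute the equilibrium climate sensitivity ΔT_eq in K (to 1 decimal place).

3.3 K

Net feedback parameter λ = (−3.4) + (+1.61) + (+0.234) + (+0.276) + (+0.233) = -1.047 W/m²/K.
ΔT = −F/λ = −3.5/(-1.047) = 3.3 K.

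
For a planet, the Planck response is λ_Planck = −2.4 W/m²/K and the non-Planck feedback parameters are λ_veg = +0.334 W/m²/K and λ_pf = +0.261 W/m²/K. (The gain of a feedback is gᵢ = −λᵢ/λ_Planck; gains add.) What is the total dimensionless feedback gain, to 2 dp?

Convert to gains: g_veg = 0.334/2.4 = 0.1392; g_pf = 0.261/2.4 = 0.1088.
Total gain g = 0.248.

0.25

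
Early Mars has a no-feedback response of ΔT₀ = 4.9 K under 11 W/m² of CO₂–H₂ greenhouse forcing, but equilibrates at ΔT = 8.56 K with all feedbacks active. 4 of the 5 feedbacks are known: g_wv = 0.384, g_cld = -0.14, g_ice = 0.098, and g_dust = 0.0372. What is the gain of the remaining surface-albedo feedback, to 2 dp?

Amplification A = ΔT/ΔT₀ = 8.56/4.9 = 1.747.
Total gain g = 1 − 1/A = 1 − 1/1.747 = 0.4276.
Known gains sum to 0.384 − 0.14 + 0.098 + 0.0372 = 0.3792.
g_alb = 0.4276 − 0.3792 = 0.05.

0.05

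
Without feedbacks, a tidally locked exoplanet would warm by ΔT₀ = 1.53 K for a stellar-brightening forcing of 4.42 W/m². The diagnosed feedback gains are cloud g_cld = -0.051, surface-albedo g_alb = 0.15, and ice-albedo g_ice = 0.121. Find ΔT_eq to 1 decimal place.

Total gain g = -0.051 + 0.15 + 0.121 = 0.22.
Amplification A = 1/(1 − 0.22) = 1.282.
ΔT = 1.53 × 1.282 = 2.0 K.

2.0 K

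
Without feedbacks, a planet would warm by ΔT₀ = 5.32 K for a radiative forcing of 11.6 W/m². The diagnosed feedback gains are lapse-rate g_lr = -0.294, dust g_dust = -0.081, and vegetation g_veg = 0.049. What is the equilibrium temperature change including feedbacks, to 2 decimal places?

4.01 K

Total gain g = -0.294 − 0.081 + 0.049 = -0.326.
Amplification A = 1/(1 + 0.326) = 0.7541.
ΔT = 5.32 × 0.7541 = 4.01 K.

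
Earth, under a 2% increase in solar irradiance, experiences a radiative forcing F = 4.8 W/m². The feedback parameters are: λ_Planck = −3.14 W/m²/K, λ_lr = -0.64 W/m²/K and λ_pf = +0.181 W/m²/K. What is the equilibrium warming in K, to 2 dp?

Net feedback parameter λ = (−3.14) + (-0.64) + (+0.181) = -3.599 W/m²/K.
ΔT = −F/λ = −4.8/(-3.599) = 1.33 K.

1.33 K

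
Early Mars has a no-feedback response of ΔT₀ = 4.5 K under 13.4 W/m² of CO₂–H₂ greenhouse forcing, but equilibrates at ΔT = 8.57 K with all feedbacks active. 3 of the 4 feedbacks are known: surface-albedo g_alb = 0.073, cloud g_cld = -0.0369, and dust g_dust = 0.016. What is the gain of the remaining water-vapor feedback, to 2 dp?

0.42

Amplification A = ΔT/ΔT₀ = 8.57/4.5 = 1.904.
Total gain g = 1 − 1/A = 1 − 1/1.904 = 0.4748.
Known gains sum to 0.073 − 0.0369 + 0.016 = 0.0521.
g_wv = 0.4748 − 0.0521 = 0.42.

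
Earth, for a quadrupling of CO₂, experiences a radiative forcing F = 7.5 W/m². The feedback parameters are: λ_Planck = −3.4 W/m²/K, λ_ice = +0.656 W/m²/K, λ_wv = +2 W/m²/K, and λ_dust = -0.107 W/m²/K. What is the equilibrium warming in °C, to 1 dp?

8.8 °C

Net feedback parameter λ = (−3.4) + (+0.656) + (+2) + (-0.107) = -0.851 W/m²/K.
ΔT = −F/λ = −7.5/(-0.851) = 8.8 °C.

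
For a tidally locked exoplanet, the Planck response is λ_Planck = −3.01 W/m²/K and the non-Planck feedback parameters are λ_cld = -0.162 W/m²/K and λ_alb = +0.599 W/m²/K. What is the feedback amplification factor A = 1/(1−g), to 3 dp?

Convert to gains: g_cld = -0.162/3.01 = -0.05382; g_alb = 0.599/3.01 = 0.199.
Total gain g = 0.14518.
A = 1/(1 − 0.14518) = 1.170.

1.170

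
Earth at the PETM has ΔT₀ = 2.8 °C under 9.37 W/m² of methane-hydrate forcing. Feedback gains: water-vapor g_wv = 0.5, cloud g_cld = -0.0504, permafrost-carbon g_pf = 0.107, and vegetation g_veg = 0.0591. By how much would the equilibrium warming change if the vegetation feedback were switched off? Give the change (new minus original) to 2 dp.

-0.97 °C

Original: g = 0.6157, ΔT = 2.8/(1−0.6157) = 7.2860 °C.
Without vegetation: g' = 0.5566, ΔT' = 2.8/(1−0.5566) = 6.3148 °C.
Change = 6.3148 − 7.2860 = -0.97 °C.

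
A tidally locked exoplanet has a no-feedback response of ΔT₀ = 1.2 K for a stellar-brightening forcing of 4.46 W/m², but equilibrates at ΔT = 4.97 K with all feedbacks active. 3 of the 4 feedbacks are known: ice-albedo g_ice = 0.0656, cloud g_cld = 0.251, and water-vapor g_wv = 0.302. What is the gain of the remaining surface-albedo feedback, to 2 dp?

0.14

Amplification A = ΔT/ΔT₀ = 4.97/1.2 = 4.142.
Total gain g = 1 − 1/A = 1 − 1/4.142 = 0.7586.
Known gains sum to 0.0656 + 0.251 + 0.302 = 0.6186.
g_alb = 0.7586 − 0.6186 = 0.14.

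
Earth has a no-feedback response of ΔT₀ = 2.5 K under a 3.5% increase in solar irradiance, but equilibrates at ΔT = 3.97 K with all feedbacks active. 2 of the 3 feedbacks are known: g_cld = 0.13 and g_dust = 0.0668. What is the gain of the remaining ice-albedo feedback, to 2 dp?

0.17

Amplification A = ΔT/ΔT₀ = 3.97/2.5 = 1.588.
Total gain g = 1 − 1/A = 1 − 1/1.588 = 0.3703.
Known gains sum to 0.13 + 0.0668 = 0.1968.
g_ice = 0.3703 − 0.1968 = 0.17.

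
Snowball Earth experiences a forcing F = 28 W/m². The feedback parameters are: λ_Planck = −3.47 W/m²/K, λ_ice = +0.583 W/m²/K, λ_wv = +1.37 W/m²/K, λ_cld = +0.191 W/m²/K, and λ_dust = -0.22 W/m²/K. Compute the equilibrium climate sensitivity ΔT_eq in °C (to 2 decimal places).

18.11 °C

Net feedback parameter λ = (−3.47) + (+0.583) + (+1.37) + (+0.191) + (-0.22) = -1.546 W/m²/K.
ΔT = −F/λ = −28/(-1.546) = 18.11 °C.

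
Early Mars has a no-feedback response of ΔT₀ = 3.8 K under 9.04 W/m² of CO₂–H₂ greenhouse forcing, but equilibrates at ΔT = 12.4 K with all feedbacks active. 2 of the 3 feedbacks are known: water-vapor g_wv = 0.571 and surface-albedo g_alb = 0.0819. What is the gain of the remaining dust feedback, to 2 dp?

0.04

Amplification A = ΔT/ΔT₀ = 12.4/3.8 = 3.263.
Total gain g = 1 − 1/A = 1 − 1/3.263 = 0.6935.
Known gains sum to 0.571 + 0.0819 = 0.6529.
g_dust = 0.6935 − 0.6529 = 0.04.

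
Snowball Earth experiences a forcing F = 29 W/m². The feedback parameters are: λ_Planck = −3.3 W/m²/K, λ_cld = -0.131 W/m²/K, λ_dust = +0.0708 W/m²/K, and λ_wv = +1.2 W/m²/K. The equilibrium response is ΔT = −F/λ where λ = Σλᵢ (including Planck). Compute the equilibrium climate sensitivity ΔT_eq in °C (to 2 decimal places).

Net feedback parameter λ = (−3.3) + (-0.131) + (+0.0708) + (+1.2) = -2.1602 W/m²/K.
ΔT = −F/λ = −29/(-2.1602) = 13.42 °C.

13.42 °C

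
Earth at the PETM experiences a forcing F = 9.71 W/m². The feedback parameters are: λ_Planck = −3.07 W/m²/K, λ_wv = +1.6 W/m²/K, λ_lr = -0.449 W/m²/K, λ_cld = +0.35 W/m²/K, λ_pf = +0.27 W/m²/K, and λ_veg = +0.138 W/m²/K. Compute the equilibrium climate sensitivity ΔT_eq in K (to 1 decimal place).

Net feedback parameter λ = (−3.07) + (+1.6) + (-0.449) + (+0.35) + (+0.27) + (+0.138) = -1.161 W/m²/K.
ΔT = −F/λ = −9.71/(-1.161) = 8.4 K.

8.4 K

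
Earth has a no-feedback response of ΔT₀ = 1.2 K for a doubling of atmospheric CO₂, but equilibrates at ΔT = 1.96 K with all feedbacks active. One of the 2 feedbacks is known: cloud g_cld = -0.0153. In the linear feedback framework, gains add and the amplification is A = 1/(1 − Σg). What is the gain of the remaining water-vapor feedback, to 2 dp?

0.40

Amplification A = ΔT/ΔT₀ = 1.96/1.2 = 1.633.
Total gain g = 1 − 1/A = 1 − 1/1.633 = 0.3876.
The known gain is -0.0153.
g_wv = 0.3876 + 0.0153 = 0.40.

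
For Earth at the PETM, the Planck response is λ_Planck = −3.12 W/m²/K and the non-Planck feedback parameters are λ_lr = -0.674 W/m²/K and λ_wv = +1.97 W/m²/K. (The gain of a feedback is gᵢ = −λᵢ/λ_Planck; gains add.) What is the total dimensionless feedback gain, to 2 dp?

0.42

Convert to gains: g_lr = -0.674/3.12 = -0.216; g_wv = 1.97/3.12 = 0.6314.
Total gain g = 0.4154.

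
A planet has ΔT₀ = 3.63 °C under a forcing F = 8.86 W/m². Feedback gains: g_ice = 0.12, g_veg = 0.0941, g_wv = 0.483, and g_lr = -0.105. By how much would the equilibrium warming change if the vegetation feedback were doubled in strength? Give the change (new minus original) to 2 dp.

Original: g = 0.5921, ΔT = 3.63/(1−0.5921) = 8.8992 °C.
With doubled vegetation: g' = 0.6862, ΔT' = 3.63/(1−0.6862) = 11.5679 °C.
Change = 11.5679 − 8.8992 = 2.67 °C.

2.67 °C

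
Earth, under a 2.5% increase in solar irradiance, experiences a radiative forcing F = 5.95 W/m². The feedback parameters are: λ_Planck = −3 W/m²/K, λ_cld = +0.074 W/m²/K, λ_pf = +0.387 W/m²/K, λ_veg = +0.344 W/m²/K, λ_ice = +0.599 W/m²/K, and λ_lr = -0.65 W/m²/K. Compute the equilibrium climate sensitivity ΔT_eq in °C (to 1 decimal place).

Net feedback parameter λ = (−3) + (+0.074) + (+0.387) + (+0.344) + (+0.599) + (-0.65) = -2.246 W/m²/K.
ΔT = −F/λ = −5.95/(-2.246) = 2.6 °C.

2.6 °C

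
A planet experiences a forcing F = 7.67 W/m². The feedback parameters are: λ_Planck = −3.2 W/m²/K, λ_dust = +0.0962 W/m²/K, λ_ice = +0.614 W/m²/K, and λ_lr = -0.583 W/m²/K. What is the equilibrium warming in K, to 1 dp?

Net feedback parameter λ = (−3.2) + (+0.0962) + (+0.614) + (-0.583) = -3.0728 W/m²/K.
ΔT = −F/λ = −7.67/(-3.0728) = 2.5 K.

2.5 K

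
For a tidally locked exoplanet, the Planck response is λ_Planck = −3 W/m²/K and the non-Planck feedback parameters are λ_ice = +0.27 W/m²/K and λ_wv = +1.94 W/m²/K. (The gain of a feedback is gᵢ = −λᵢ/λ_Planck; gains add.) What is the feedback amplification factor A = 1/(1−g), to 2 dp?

Convert to gains: g_ice = 0.27/3 = 0.09; g_wv = 1.94/3 = 0.6467.
Total gain g = 0.7367.
A = 1/(1 − 0.7367) = 3.80.

3.80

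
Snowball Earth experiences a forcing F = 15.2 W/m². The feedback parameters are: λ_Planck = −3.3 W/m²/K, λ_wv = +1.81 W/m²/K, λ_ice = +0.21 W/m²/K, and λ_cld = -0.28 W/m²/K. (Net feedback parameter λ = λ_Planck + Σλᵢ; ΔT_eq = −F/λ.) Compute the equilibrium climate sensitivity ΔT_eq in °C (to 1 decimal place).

Net feedback parameter λ = (−3.3) + (+1.81) + (+0.21) + (-0.28) = -1.56 W/m²/K.
ΔT = −F/λ = −15.2/(-1.56) = 9.7 °C.

9.7 °C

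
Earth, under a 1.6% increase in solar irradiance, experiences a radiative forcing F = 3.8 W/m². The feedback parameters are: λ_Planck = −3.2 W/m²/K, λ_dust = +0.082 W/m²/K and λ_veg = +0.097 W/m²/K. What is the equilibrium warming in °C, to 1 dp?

1.3 °C

Net feedback parameter λ = (−3.2) + (+0.082) + (+0.097) = -3.021 W/m²/K.
ΔT = −F/λ = −3.8/(-3.021) = 1.3 °C.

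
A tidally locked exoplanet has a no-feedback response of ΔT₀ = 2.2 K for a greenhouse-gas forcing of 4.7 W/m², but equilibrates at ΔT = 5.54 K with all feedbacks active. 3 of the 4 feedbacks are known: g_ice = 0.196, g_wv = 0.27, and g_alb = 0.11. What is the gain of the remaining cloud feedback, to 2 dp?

Amplification A = ΔT/ΔT₀ = 5.54/2.2 = 2.518.
Total gain g = 1 − 1/A = 1 − 1/2.518 = 0.6029.
Known gains sum to 0.196 + 0.27 + 0.11 = 0.576.
g_cld = 0.6029 − 0.576 = 0.03.

0.03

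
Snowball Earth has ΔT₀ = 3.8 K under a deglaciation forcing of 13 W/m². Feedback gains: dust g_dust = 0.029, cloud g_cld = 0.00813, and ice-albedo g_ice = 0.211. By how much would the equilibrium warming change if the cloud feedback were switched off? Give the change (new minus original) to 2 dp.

Original: g = 0.24813, ΔT = 3.8/(1−0.24813) = 5.0541 K.
Without cloud: g' = 0.24, ΔT' = 3.8/(1−0.24) = 5.0000 K.
Change = 5.0000 − 5.0541 = -0.05 K.

-0.05 K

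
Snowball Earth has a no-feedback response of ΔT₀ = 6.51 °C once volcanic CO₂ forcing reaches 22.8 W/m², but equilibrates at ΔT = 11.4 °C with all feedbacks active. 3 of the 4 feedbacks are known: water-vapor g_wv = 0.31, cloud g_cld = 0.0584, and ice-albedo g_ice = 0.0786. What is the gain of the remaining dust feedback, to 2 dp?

-0.02

Amplification A = ΔT/ΔT₀ = 11.4/6.51 = 1.751.
Total gain g = 1 − 1/A = 1 − 1/1.751 = 0.4289.
Known gains sum to 0.31 + 0.0584 + 0.0786 = 0.447.
g_dust = 0.4289 − 0.447 = -0.02.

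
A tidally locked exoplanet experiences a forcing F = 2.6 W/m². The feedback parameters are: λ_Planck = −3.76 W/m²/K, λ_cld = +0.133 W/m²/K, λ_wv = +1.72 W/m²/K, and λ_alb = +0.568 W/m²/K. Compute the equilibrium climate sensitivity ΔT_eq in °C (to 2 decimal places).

Net feedback parameter λ = (−3.76) + (+0.133) + (+1.72) + (+0.568) = -1.339 W/m²/K.
ΔT = −F/λ = −2.6/(-1.339) = 1.94 °C.

1.94 °C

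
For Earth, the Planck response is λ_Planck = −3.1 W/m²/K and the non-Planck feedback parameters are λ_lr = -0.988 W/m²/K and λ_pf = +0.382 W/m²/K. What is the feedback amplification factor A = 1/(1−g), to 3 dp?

Convert to gains: g_lr = -0.988/3.1 = -0.3187; g_pf = 0.382/3.1 = 0.1232.
Total gain g = -0.1955.
A = 1/(1 + 0.1955) = 0.836.

0.836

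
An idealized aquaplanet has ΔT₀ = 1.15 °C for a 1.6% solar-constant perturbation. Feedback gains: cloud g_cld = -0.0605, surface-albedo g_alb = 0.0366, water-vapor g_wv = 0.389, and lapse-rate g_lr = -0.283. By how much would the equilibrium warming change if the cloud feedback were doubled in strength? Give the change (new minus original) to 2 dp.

-0.08 °C

Original: g = 0.0821, ΔT = 1.15/(1−0.0821) = 1.2529 °C.
With doubled cloud: g' = 0.0216, ΔT' = 1.15/(1−0.0216) = 1.1754 °C.
Change = 1.1754 − 1.2529 = -0.08 °C.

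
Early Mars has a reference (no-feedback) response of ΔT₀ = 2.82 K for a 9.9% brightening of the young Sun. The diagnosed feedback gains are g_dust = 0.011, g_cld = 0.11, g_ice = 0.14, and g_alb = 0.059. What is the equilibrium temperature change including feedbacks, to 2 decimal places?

Total gain g = 0.011 + 0.11 + 0.14 + 0.059 = 0.32.
Amplification A = 1/(1 − 0.32) = 1.471.
ΔT = 2.82 × 1.471 = 4.15 K.

4.15 K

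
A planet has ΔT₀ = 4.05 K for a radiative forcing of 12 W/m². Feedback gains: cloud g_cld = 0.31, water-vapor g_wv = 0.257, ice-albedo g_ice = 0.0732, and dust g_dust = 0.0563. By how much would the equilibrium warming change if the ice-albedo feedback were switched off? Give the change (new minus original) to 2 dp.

Original: g = 0.6965, ΔT = 4.05/(1−0.6965) = 13.3443 K.
Without ice-albedo: g' = 0.6233, ΔT' = 4.05/(1−0.6233) = 10.7513 K.
Change = 10.7513 − 13.3443 = -2.59 K.

-2.59 K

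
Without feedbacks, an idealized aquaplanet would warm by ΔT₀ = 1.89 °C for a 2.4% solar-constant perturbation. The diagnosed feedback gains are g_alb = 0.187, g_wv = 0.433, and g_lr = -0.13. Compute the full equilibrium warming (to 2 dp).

3.71 °C

Total gain g = 0.187 + 0.433 − 0.13 = 0.49.
Amplification A = 1/(1 − 0.49) = 1.961.
ΔT = 1.89 × 1.961 = 3.71 °C.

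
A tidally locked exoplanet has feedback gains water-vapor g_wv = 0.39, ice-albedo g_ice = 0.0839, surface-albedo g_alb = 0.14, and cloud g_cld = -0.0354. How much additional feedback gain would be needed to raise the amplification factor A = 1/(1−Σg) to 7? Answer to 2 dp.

Current total gain = 0.5785.
Target gain for A = 7: g* = 1 − 1/7 = 0.8571.
Additional gain needed = 0.8571 − 0.5785 = 0.28.

0.28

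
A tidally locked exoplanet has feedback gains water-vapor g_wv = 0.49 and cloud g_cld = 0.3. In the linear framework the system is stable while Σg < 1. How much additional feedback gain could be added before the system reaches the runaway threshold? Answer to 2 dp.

Current total gain = 0.49 + 0.3 = 0.79.
Margin to runaway = 1 − 0.79 = 0.21.

0.21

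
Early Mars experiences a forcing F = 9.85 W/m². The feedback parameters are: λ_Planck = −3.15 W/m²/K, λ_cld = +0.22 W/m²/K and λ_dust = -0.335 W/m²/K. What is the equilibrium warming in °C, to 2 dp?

3.02 °C

Net feedback parameter λ = (−3.15) + (+0.22) + (-0.335) = -3.265 W/m²/K.
ΔT = −F/λ = −9.85/(-3.265) = 3.02 °C.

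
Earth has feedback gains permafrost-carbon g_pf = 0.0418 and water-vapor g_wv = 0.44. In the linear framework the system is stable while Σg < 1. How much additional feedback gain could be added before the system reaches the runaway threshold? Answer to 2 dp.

0.52

Current total gain = 0.0418 + 0.44 = 0.4818.
Margin to runaway = 1 − 0.4818 = 0.52.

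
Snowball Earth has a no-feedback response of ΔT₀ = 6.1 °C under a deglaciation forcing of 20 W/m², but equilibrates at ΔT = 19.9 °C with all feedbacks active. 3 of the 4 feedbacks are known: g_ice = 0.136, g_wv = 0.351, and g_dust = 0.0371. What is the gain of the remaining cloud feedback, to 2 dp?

0.17

Amplification A = ΔT/ΔT₀ = 19.9/6.1 = 3.262.
Total gain g = 1 − 1/A = 1 − 1/3.262 = 0.6934.
Known gains sum to 0.136 + 0.351 + 0.0371 = 0.5241.
g_cld = 0.6934 − 0.5241 = 0.17.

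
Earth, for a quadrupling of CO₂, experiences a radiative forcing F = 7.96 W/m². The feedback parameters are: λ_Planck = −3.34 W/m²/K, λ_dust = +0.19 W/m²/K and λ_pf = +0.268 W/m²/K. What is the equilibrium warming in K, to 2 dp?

2.76 K

Net feedback parameter λ = (−3.34) + (+0.19) + (+0.268) = -2.882 W/m²/K.
ΔT = −F/λ = −7.96/(-2.882) = 2.76 K.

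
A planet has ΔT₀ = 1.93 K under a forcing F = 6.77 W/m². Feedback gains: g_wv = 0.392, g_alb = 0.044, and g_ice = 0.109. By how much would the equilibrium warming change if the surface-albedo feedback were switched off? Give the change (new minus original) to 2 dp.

-0.37 K

Original: g = 0.545, ΔT = 1.93/(1−0.545) = 4.2418 K.
Without surface-albedo: g' = 0.501, ΔT' = 1.93/(1−0.501) = 3.8677 K.
Change = 3.8677 − 4.2418 = -0.37 K.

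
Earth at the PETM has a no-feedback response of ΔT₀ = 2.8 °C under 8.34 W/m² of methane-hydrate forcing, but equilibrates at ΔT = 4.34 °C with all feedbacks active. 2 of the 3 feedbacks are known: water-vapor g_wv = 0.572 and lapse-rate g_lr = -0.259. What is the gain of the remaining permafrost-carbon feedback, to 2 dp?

0.04

Amplification A = ΔT/ΔT₀ = 4.34/2.8 = 1.55.
Total gain g = 1 − 1/A = 1 − 1/1.55 = 0.3548.
Known gains sum to 0.572 − 0.259 = 0.313.
g_pf = 0.3548 − 0.313 = 0.04.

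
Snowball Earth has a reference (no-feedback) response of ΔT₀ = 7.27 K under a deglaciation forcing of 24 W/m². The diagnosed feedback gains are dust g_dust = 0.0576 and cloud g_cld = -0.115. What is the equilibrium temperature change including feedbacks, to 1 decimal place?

Total gain g = 0.0576 − 0.115 = -0.0574.
Amplification A = 1/(1 + 0.0574) = 0.9457.
ΔT = 7.27 × 0.9457 = 6.9 K.

6.9 K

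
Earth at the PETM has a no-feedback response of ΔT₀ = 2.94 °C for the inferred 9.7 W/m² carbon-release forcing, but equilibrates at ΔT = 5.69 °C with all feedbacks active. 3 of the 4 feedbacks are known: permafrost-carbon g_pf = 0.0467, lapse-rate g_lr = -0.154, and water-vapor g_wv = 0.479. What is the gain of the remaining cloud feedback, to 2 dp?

0.11

Amplification A = ΔT/ΔT₀ = 5.69/2.94 = 1.935.
Total gain g = 1 − 1/A = 1 − 1/1.935 = 0.4832.
Known gains sum to 0.0467 − 0.154 + 0.479 = 0.3717.
g_cld = 0.4832 − 0.3717 = 0.11.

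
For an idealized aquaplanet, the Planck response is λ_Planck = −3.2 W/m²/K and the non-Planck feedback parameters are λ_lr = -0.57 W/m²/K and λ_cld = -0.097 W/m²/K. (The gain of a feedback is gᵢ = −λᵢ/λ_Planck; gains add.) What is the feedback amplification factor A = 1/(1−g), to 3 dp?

Convert to gains: g_lr = -0.57/3.2 = -0.1781; g_cld = -0.097/3.2 = -0.03031.
Total gain g = -0.20841.
A = 1/(1 + 0.20841) = 0.828.

0.828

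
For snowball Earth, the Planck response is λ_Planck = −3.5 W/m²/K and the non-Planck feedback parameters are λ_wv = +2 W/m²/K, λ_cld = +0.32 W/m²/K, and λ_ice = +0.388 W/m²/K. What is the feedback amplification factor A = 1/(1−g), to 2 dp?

Convert to gains: g_wv = 2/3.5 = 0.5714; g_cld = 0.32/3.5 = 0.09143; g_ice = 0.388/3.5 = 0.1109.
Total gain g = 0.77373.
A = 1/(1 − 0.77373) = 4.42.

4.42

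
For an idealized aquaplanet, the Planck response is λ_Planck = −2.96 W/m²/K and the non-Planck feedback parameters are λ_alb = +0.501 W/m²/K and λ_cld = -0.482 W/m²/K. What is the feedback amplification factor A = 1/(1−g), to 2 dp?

1.01

Convert to gains: g_alb = 0.501/2.96 = 0.1693; g_cld = -0.482/2.96 = -0.1628.
Total gain g = 0.0065.
A = 1/(1 − 0.0065) = 1.01.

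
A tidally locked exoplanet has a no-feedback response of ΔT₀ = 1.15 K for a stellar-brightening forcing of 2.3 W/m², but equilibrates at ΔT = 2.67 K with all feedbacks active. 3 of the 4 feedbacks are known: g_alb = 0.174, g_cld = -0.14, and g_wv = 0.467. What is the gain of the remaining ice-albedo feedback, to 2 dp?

0.07

Amplification A = ΔT/ΔT₀ = 2.67/1.15 = 2.322.
Total gain g = 1 − 1/A = 1 − 1/2.322 = 0.5693.
Known gains sum to 0.174 − 0.14 + 0.467 = 0.501.
g_ice = 0.5693 − 0.501 = 0.07.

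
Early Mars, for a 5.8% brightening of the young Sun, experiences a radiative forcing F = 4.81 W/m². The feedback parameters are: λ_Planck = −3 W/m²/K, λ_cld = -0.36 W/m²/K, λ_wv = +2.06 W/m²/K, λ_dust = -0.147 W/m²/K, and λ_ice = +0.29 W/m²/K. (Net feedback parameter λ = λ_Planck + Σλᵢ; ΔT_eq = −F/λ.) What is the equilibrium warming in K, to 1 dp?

4.2 K

Net feedback parameter λ = (−3) + (-0.36) + (+2.06) + (-0.147) + (+0.29) = -1.157 W/m²/K.
ΔT = −F/λ = −4.81/(-1.157) = 4.2 K.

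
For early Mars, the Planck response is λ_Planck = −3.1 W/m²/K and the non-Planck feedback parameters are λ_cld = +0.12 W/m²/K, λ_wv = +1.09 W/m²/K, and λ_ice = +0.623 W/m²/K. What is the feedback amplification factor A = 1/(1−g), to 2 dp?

2.45

Convert to gains: g_cld = 0.12/3.1 = 0.03871; g_wv = 1.09/3.1 = 0.3516; g_ice = 0.623/3.1 = 0.201.
Total gain g = 0.59131.
A = 1/(1 − 0.59131) = 2.45.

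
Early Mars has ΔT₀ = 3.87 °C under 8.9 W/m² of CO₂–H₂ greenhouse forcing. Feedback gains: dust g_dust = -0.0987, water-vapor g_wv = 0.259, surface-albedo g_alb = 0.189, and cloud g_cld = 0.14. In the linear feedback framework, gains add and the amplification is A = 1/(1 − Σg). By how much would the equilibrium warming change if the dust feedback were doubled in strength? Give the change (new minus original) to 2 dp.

Original: g = 0.4893, ΔT = 3.87/(1−0.4893) = 7.5778 °C.
With doubled dust: g' = 0.3906, ΔT' = 3.87/(1−0.3906) = 6.3505 °C.
Change = 6.3505 − 7.5778 = -1.23 °C.

-1.23 °C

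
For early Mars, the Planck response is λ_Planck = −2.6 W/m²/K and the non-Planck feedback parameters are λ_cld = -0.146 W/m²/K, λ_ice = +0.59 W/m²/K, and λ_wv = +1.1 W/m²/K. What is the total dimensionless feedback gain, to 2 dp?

0.59

Convert to gains: g_cld = -0.146/2.6 = -0.05615; g_ice = 0.59/2.6 = 0.2269; g_wv = 1.1/2.6 = 0.4231.
Total gain g = 0.59385.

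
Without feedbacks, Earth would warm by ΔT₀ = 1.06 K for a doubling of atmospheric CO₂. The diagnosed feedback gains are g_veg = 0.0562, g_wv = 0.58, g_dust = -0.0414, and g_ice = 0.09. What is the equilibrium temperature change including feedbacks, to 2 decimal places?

3.36 K

Total gain g = 0.0562 + 0.58 − 0.0414 + 0.09 = 0.6848.
Amplification A = 1/(1 − 0.6848) = 3.173.
ΔT = 1.06 × 3.173 = 3.36 K.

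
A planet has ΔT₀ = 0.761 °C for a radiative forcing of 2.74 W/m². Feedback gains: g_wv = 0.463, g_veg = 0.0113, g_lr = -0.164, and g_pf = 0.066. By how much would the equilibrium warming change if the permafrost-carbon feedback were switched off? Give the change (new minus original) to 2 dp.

Original: g = 0.3763, ΔT = 0.761/(1−0.3763) = 1.2201 °C.
Without permafrost-carbon: g' = 0.3103, ΔT' = 0.761/(1−0.3103) = 1.1034 °C.
Change = 1.1034 − 1.2201 = -0.12 °C.

-0.12 °C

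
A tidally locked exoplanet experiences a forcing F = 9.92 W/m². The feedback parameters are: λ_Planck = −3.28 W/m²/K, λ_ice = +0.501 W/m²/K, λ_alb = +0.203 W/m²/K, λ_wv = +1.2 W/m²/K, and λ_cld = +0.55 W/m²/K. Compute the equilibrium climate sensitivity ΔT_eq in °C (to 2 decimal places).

Net feedback parameter λ = (−3.28) + (+0.501) + (+0.203) + (+1.2) + (+0.55) = -0.826 W/m²/K.
ΔT = −F/λ = −9.92/(-0.826) = 12.01 °C.

12.01 °C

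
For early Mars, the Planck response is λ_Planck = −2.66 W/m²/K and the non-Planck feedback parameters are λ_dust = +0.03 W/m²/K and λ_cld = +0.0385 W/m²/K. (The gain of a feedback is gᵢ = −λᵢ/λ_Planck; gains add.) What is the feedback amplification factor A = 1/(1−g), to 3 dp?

1.026

Convert to gains: g_dust = 0.03/2.66 = 0.01128; g_cld = 0.0385/2.66 = 0.01447.
Total gain g = 0.02575.
A = 1/(1 − 0.02575) = 1.026.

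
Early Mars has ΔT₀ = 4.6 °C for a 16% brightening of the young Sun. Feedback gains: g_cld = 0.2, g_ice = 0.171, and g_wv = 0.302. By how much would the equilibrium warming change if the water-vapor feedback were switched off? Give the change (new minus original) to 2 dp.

-6.75 °C

Original: g = 0.673, ΔT = 4.6/(1−0.673) = 14.0673 °C.
Without water-vapor: g' = 0.371, ΔT' = 4.6/(1−0.371) = 7.3132 °C.
Change = 7.3132 − 14.0673 = -6.75 °C.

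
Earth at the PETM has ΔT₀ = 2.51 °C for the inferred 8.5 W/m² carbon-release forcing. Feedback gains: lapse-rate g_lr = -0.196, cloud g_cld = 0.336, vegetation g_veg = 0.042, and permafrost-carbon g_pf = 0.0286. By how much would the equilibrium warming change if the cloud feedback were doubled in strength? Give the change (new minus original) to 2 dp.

Original: g = 0.2106, ΔT = 2.51/(1−0.2106) = 3.1796 °C.
With doubled cloud: g' = 0.5466, ΔT' = 2.51/(1−0.5466) = 5.5360 °C.
Change = 5.5360 − 3.1796 = 2.36 °C.

2.36 °C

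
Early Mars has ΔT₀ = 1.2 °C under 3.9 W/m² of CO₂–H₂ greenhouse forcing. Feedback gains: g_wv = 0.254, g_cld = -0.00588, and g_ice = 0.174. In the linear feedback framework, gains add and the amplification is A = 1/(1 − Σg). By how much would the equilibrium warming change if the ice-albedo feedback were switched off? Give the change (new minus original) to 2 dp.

-0.48 °C

Original: g = 0.42212, ΔT = 1.2/(1−0.42212) = 2.0766 °C.
Without ice-albedo: g' = 0.24812, ΔT' = 1.2/(1−0.24812) = 1.5960 °C.
Change = 1.5960 − 2.0766 = -0.48 °C.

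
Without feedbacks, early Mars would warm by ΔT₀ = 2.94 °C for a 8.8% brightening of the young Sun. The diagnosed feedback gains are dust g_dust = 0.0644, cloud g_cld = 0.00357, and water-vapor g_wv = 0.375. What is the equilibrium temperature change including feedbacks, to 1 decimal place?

5.3 °C

Total gain g = 0.0644 + 0.00357 + 0.375 = 0.44297.
Amplification A = 1/(1 − 0.44297) = 1.795.
ΔT = 2.94 × 1.795 = 5.3 °C.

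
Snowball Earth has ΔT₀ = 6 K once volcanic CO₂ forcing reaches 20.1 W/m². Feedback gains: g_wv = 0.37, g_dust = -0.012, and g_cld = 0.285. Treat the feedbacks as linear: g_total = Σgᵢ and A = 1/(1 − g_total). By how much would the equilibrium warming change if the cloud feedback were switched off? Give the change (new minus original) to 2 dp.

-7.46 K

Original: g = 0.643, ΔT = 6/(1−0.643) = 16.8067 K.
Without cloud: g' = 0.358, ΔT' = 6/(1−0.358) = 9.3458 K.
Change = 9.3458 − 16.8067 = -7.46 K.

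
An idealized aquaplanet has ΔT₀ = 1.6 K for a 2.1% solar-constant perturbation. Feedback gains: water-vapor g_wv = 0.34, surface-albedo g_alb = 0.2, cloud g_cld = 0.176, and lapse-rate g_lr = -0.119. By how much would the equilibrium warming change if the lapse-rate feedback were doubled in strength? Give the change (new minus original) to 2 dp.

Original: g = 0.597, ΔT = 1.6/(1−0.597) = 3.9702 K.
With doubled lapse-rate: g' = 0.478, ΔT' = 1.6/(1−0.478) = 3.0651 K.
Change = 3.0651 − 3.9702 = -0.91 K.

-0.91 K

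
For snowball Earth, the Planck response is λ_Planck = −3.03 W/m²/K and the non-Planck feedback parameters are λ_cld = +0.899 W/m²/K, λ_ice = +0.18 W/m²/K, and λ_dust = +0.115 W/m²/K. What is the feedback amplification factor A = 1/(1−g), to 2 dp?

1.65

Convert to gains: g_cld = 0.899/3.03 = 0.2967; g_ice = 0.18/3.03 = 0.05941; g_dust = 0.115/3.03 = 0.03795.
Total gain g = 0.39406.
A = 1/(1 − 0.39406) = 1.65.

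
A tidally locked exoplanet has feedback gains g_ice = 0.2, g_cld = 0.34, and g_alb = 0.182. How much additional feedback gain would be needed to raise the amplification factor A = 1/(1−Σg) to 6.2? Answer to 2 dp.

Current total gain = 0.722.
Target gain for A = 6.2: g* = 1 − 1/6.2 = 0.8387.
Additional gain needed = 0.8387 − 0.722 = 0.12.

0.12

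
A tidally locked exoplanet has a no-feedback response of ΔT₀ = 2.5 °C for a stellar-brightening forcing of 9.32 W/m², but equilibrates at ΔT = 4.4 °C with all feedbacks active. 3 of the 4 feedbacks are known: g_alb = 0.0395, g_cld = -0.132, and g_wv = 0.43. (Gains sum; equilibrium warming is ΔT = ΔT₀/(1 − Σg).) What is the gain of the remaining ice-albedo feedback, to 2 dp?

Amplification A = ΔT/ΔT₀ = 4.4/2.5 = 1.76.
Total gain g = 1 − 1/A = 1 − 1/1.76 = 0.4318.
Known gains sum to 0.0395 − 0.132 + 0.43 = 0.3375.
g_ice = 0.4318 − 0.3375 = 0.09.

0.09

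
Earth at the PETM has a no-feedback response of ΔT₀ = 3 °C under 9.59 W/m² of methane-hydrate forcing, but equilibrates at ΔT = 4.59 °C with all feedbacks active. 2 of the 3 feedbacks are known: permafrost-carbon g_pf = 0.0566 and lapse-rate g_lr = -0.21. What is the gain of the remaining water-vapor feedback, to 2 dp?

0.50

Amplification A = ΔT/ΔT₀ = 4.59/3 = 1.53.
Total gain g = 1 − 1/A = 1 − 1/1.53 = 0.3464.
Known gains sum to 0.0566 − 0.21 = -0.1534.
g_wv = 0.3464 + 0.1534 = 0.50.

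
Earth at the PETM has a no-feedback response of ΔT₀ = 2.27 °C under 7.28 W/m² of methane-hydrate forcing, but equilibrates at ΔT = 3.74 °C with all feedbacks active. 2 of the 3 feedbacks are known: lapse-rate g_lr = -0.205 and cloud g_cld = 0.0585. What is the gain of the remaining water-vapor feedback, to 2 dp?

Amplification A = ΔT/ΔT₀ = 3.74/2.27 = 1.648.
Total gain g = 1 − 1/A = 1 − 1/1.648 = 0.3932.
Known gains sum to -0.205 + 0.0585 = -0.1465.
g_wv = 0.3932 + 0.1465 = 0.54.

0.54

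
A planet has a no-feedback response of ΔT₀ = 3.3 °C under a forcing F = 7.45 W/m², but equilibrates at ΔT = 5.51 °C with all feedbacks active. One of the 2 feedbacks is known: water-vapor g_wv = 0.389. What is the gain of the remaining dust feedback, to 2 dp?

0.01

Amplification A = ΔT/ΔT₀ = 5.51/3.3 = 1.67.
Total gain g = 1 − 1/A = 1 − 1/1.67 = 0.4012.
The known gain is 0.389.
g_dust = 0.4012 − 0.389 = 0.01.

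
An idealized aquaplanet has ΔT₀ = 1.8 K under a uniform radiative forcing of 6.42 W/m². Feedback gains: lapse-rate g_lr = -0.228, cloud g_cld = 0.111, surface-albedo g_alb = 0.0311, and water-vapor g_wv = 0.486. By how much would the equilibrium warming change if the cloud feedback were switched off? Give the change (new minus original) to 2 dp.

Original: g = 0.4001, ΔT = 1.8/(1−0.4001) = 3.0005 K.
Without cloud: g' = 0.2891, ΔT' = 1.8/(1−0.2891) = 2.5320 K.
Change = 2.5320 − 3.0005 = -0.47 K.

-0.47 K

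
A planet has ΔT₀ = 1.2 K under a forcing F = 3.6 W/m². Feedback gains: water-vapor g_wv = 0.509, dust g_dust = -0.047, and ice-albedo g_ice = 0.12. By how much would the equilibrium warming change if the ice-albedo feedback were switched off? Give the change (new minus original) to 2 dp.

-0.64 K

Original: g = 0.582, ΔT = 1.2/(1−0.582) = 2.8708 K.
Without ice-albedo: g' = 0.462, ΔT' = 1.2/(1−0.462) = 2.2305 K.
Change = 2.2305 − 2.8708 = -0.64 K.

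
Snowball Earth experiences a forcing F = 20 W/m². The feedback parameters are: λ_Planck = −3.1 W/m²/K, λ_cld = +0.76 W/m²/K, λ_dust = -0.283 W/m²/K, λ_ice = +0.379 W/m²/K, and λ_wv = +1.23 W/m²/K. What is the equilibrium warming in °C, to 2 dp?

Net feedback parameter λ = (−3.1) + (+0.76) + (-0.283) + (+0.379) + (+1.23) = -1.014 W/m²/K.
ΔT = −F/λ = −20/(-1.014) = 19.72 °C.

19.72 °C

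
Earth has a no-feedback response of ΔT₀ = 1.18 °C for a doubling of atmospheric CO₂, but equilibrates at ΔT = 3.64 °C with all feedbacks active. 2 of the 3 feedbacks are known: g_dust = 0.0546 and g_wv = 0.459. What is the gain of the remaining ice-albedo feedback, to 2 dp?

Amplification A = ΔT/ΔT₀ = 3.64/1.18 = 3.085.
Total gain g = 1 − 1/A = 1 − 1/3.085 = 0.6759.
Known gains sum to 0.0546 + 0.459 = 0.5136.
g_ice = 0.6759 − 0.5136 = 0.16.

0.16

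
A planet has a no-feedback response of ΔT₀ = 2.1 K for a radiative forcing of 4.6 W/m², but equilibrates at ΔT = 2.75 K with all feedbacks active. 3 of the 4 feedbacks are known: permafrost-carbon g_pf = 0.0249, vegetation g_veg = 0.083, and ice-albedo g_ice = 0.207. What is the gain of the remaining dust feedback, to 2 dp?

-0.08

Amplification A = ΔT/ΔT₀ = 2.75/2.1 = 1.31.
Total gain g = 1 − 1/A = 1 − 1/1.31 = 0.2366.
Known gains sum to 0.0249 + 0.083 + 0.207 = 0.3149.
g_dust = 0.2366 − 0.3149 = -0.08.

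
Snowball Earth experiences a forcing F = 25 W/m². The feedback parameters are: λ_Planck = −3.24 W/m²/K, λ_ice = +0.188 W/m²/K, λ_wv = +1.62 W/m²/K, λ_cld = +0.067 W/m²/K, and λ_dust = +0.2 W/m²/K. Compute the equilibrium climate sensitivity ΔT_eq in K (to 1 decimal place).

Net feedback parameter λ = (−3.24) + (+0.188) + (+1.62) + (+0.067) + (+0.2) = -1.165 W/m²/K.
ΔT = −F/λ = −25/(-1.165) = 21.5 K.

21.5 K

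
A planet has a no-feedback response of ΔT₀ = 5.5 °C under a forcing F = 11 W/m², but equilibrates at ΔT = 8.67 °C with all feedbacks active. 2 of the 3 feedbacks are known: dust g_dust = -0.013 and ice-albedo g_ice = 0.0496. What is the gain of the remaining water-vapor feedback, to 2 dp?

Amplification A = ΔT/ΔT₀ = 8.67/5.5 = 1.576.
Total gain g = 1 − 1/A = 1 − 1/1.576 = 0.3655.
Known gains sum to -0.013 + 0.0496 = 0.0366.
g_wv = 0.3655 − 0.0366 = 0.33.

0.33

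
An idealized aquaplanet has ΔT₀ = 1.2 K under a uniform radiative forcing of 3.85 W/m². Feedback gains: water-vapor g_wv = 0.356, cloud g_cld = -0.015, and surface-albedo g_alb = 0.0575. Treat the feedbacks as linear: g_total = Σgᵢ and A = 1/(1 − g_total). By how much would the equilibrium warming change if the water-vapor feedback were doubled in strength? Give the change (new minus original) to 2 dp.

Original: g = 0.3985, ΔT = 1.2/(1−0.3985) = 1.9950 K.
With doubled water-vapor: g' = 0.7545, ΔT' = 1.2/(1−0.7545) = 4.8880 K.
Change = 4.8880 − 1.9950 = 2.89 K.

2.89 K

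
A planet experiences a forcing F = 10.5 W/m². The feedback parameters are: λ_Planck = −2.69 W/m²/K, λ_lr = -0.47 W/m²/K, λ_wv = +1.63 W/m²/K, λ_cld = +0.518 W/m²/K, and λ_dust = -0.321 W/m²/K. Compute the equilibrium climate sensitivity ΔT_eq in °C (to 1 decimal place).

7.9 °C

Net feedback parameter λ = (−2.69) + (-0.47) + (+1.63) + (+0.518) + (-0.321) = -1.333 W/m²/K.
ΔT = −F/λ = −10.5/(-1.333) = 7.9 °C.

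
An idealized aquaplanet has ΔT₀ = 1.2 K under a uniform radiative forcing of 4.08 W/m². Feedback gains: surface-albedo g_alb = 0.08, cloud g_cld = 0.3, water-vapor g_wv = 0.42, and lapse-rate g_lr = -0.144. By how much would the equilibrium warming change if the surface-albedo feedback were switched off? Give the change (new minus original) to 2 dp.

Original: g = 0.656, ΔT = 1.2/(1−0.656) = 3.4884 K.
Without surface-albedo: g' = 0.576, ΔT' = 1.2/(1−0.576) = 2.8302 K.
Change = 2.8302 − 3.4884 = -0.66 K.

-0.66 K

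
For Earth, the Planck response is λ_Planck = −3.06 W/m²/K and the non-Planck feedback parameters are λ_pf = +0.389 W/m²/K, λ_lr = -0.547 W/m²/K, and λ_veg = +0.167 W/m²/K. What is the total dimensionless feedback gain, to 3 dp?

0.003

Convert to gains: g_pf = 0.389/3.06 = 0.1271; g_lr = -0.547/3.06 = -0.1788; g_veg = 0.167/3.06 = 0.05458.
Total gain g = 0.00288.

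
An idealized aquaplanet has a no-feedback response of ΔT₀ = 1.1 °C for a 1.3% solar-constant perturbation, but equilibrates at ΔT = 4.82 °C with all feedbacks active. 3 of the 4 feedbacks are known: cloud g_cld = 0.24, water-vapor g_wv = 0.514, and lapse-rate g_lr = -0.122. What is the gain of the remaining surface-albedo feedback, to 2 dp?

Amplification A = ΔT/ΔT₀ = 4.82/1.1 = 4.382.
Total gain g = 1 − 1/A = 1 − 1/4.382 = 0.7718.
Known gains sum to 0.24 + 0.514 − 0.122 = 0.632.
g_alb = 0.7718 − 0.632 = 0.14.

0.14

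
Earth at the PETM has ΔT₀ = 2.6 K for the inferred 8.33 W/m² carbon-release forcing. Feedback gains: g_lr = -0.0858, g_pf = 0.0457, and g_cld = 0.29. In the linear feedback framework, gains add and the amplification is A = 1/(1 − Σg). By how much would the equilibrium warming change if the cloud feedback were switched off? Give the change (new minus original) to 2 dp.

-0.97 K

Original: g = 0.2499, ΔT = 2.6/(1−0.2499) = 3.4662 K.
Without cloud: g' = -0.0401, ΔT' = 2.6/(1+0.0401) = 2.4998 K.
Change = 2.4998 − 3.4662 = -0.97 K.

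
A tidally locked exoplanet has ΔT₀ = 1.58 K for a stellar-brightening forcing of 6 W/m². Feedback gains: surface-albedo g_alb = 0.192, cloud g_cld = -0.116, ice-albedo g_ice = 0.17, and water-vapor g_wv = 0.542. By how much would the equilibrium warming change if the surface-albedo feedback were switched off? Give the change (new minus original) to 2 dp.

-3.54 K

Original: g = 0.788, ΔT = 1.58/(1−0.788) = 7.4528 K.
Without surface-albedo: g' = 0.596, ΔT' = 1.58/(1−0.596) = 3.9109 K.
Change = 3.9109 − 7.4528 = -3.54 K.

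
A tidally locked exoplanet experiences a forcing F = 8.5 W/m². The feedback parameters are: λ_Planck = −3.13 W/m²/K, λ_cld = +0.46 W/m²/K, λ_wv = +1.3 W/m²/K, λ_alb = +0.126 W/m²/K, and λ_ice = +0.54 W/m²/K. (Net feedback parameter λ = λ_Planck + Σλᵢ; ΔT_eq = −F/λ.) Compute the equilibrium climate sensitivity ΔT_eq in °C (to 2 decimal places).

12.07 °C

Net feedback parameter λ = (−3.13) + (+0.46) + (+1.3) + (+0.126) + (+0.54) = -0.704 W/m²/K.
ΔT = −F/λ = −8.5/(-0.704) = 12.07 °C.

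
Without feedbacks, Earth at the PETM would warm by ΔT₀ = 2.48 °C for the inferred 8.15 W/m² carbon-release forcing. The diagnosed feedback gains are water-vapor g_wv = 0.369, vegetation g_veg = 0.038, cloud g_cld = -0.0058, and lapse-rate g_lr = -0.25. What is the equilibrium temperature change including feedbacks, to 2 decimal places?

2.92 °C

Total gain g = 0.369 + 0.038 − 0.0058 − 0.25 = 0.1512.
Amplification A = 1/(1 − 0.1512) = 1.178.
ΔT = 2.48 × 1.178 = 2.92 °C.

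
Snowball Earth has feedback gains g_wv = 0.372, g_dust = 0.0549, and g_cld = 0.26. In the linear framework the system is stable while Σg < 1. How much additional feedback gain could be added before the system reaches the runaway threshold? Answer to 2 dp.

Current total gain = 0.372 + 0.0549 + 0.26 = 0.6869.
Margin to runaway = 1 − 0.6869 = 0.31.

0.31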